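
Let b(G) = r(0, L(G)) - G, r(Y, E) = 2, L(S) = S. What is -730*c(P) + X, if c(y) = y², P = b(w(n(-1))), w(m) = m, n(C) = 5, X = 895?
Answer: -5675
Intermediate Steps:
b(G) = 2 - G
P = -3 (P = 2 - 1*5 = 2 - 5 = -3)
-730*c(P) + X = -730*(-3)² + 895 = -730*9 + 895 = -6570 + 895 = -5675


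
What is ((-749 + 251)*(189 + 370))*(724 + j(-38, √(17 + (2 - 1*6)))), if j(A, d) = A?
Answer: -190970052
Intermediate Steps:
((-749 + 251)*(189 + 370))*(724 + j(-38, √(17 + (2 - 1*6)))) = ((-749 + 251)*(189 + 370))*(724 - 38) = -498*559*686 = -278382*686 = -190970052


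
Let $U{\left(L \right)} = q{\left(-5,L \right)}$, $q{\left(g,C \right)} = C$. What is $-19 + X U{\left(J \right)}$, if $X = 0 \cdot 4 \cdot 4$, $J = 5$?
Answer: $-19$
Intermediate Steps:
$U{\left(L \right)} = L$
$X = 0$ ($X = 0 \cdot 4 = 0$)
$-19 + X U{\left(J \right)} = -19 + 0 \cdot 5 = -19 + 0 = -19$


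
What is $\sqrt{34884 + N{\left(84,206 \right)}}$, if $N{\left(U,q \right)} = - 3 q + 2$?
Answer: $2 \sqrt{8567} \approx 185.12$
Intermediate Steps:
$N{\left(U,q \right)} = 2 - 3 q$
$\sqrt{34884 + N{\left(84,206 \right)}} = \sqrt{34884 + \left(2 - 618\right)} = \sqrt{34884 - 616} = \sqrt{34268} = 2 \sqrt{8567}$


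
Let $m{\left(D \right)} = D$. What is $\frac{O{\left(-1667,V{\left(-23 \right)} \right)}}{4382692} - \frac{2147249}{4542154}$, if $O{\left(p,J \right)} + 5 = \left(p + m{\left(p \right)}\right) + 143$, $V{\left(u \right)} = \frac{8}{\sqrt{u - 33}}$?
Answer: $- \frac{2356311934623}{4976715499642} \approx -0.47347$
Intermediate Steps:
$V{\left(u \right)} = \frac{8}{\sqrt{-33 + u}}$
$O{\left(p,J \right)} = 138 + 2 p$ ($O{\left(p,J \right)} = -5 + \left(\left(p + p\right) + 143\right) = -5 + \left(2 p + 143\right) = -5 + \left(143 + 2 p\right) = 138 + 2 p$)
$\frac{O{\left(-1667,V{\left(-23 \right)} \right)}}{4382692} - \frac{2147249}{4542154} = \frac{138 + 2 \left(-1667\right)}{4382692} - \frac{2147249}{4542154} = \left(138 - 3334\right) \frac{1}{4382692} - \frac{2147249}{4542154} = \left(-3196\right) \frac{1}{4382692} - \frac{2147249}{4542154} = - \frac{799}{1095673} - \frac{2147249}{4542154} = - \frac{2356311934623}{4976715499642}$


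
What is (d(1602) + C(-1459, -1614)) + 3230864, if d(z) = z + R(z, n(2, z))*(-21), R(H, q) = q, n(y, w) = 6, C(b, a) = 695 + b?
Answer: 3231576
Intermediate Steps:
d(z) = -126 + z (d(z) = z + 6*(-21) = z - 126 = -126 + z)
(d(1602) + C(-1459, -1614)) + 3230864 = ((-126 + 1602) + (695 - 1459)) + 3230864 = (1476 - 764) + 3230864 = 712 + 3230864 = 3231576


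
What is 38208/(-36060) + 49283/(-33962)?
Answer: -256230423/102055810 ≈ -2.5107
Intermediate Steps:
38208/(-36060) + 49283/(-33962) = 38208*(-1/36060) + 49283*(-1/33962) = -3184/3005 - 49283/33962 = -256230423/102055810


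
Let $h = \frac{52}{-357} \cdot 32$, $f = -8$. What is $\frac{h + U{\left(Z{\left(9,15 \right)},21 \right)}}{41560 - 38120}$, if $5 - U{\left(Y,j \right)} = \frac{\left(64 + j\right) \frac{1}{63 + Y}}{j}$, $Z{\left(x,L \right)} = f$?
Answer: $\frac{521}{6754440} \approx 7.7134 \cdot 10^{-5}$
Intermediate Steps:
$Z{\left(x,L \right)} = -8$
$U{\left(Y,j \right)} = 5 - \frac{64 + j}{j \left(63 + Y\right)}$ ($U{\left(Y,j \right)} = 5 - \frac{\left(64 + j\right) \frac{1}{63 + Y}}{j} = 5 - \frac{\frac{1}{63 + Y} \left(64 + j\right)}{j} = 5 - \frac{64 + j}{j \left(63 + Y\right)}$)
$h = - \frac{1664}{357}$ ($h = 52 \left(- \frac{1}{357}\right) 32 = \left(- \frac{52}{357}\right) 32 = - \frac{1664}{357} \approx -4.6611$)
$\frac{h + U{\left(Z{\left(9,15 \right)},21 \right)}}{41560 - 38120} = \frac{- \frac{1664}{357} + \frac{-64 + 314 \cdot 21 + 5 \left(-8\right) 21}{21 \left(63 - 8\right)}}{41560 - 38120} = \frac{- \frac{1664}{357} + \frac{-64 + 6594 - 840}{21 \cdot 55}}{3440} = \left(- \frac{1664}{357} + \frac{1}{21} \cdot \frac{1}{55} \cdot 5690\right) \frac{1}{3440} = \left(- \frac{1664}{357} + \frac{1138}{231}\right) \frac{1}{3440} = \frac{1042}{3927} \cdot \frac{1}{3440} = \frac{521}{6754440}$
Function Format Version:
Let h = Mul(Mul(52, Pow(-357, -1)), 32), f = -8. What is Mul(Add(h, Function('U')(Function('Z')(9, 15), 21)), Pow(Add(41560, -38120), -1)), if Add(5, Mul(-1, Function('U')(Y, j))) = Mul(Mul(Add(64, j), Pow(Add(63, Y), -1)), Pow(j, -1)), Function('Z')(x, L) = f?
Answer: Rational(521, 6754440) ≈ 7.7134e-5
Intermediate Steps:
Function('Z')(x, L) = -8
Function('U')(Y, j) = Add(5, Mul(-1, Pow(j, -1), Pow(Add(63, Y), -1), Add(64, j))) (Function('U')(Y, j) = Add(5, Mul(-1, Mul(Mul(Add(64, j), Pow(Add(63, Y), -1)), Pow(j, -1)))) = Add(5, Mul(-1, Mul(Mul(Pow(Add(63, Y), -1), Add(64, j)), Pow(j, -1)))) = Add(5, Mul(-1, Mul(Pow(j, -1), Pow(Add(63, Y), -1), Add(64, j)))) = Add(5, Mul(-1, Pow(j, -1), Pow(Add(63, Y), -1), Add(64, j))))
h = Rational(-1664, 357) (h = Mul(Mul(52, Rational(-1, 357)), 32) = Mul(Rational(-52, 357), 32) = Rational(-1664, 357) ≈ -4.6611)
Mul(Add(h, Function('U')(Function('Z')(9, 15), 21)), Pow(Add(41560, -38120), -1)) = Mul(Add(Rational(-1664, 357), Mul(Pow(21, -1), Pow(Add(63, -8), -1), Add(-64, Mul(314, 21), Mul(5, -8, 21)))), Pow(Add(41560, -38120), -1)) = Mul(Add(Rational(-1664, 357), Mul(Rational(1, 21), Pow(55, -1), Add(-64, 6594, -840))), Pow(3440, -1)) = Mul(Add(Rational(-1664, 357), Mul(Rational(1, 21), Rational(1, 55), 5690)), Rational(1, 3440)) = Mul(Add(Rational(-1664, 357), Rational(1138, 231)), Rational(1, 3440)) = Mul(Rational(1042, 3927), Rational(1, 3440)) = Rational(521, 6754440)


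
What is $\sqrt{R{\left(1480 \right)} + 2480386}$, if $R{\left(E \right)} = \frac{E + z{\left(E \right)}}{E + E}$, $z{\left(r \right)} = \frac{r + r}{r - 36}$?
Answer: $\frac{\sqrt{3581678107}}{38} \approx 1574.9$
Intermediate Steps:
$z{\left(r \right)} = \frac{2 r}{-36 + r}$
$R{\left(E \right)} = \frac{E + \frac{2 E}{-36 + E}}{2 E}$ ($R{\left(E \right)} = \frac{E + \frac{2 E}{-36 + E}}{E + E} = \frac{E + \frac{2 E}{-36 + E}}{2 E}$)
$\sqrt{R{\left(1480 \right)} + 2480386} = \sqrt{\frac{-34 + 1480}{2 \left(-36 + 1480\right)} + 2480386} = \sqrt{\frac{1}{2} \cdot \frac{1}{1444} \cdot 1446 + 2480386} = \sqrt{\frac{723}{1444} + 2480386} = \sqrt{\frac{3581678107}{1444}} = \frac{\sqrt{3581678107}}{38}$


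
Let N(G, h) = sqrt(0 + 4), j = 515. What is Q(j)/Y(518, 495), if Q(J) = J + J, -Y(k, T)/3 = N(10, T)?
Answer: -515/3 ≈ -171.67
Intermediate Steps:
N(G, h) = 2 (N(G, h) = sqrt(4) = 2)
Y(k, T) = -6 (Y(k, T) = -3*2 = -6)
Q(J) = 2*J
Q(j)/Y(518, 495) = (2*515)/(-6) = 1030*(-1/6) = -515/3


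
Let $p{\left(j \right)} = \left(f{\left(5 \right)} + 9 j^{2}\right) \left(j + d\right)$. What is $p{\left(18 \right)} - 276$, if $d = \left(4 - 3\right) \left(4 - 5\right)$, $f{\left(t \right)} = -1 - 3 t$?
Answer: $49024$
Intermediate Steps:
$d = -1$ ($d = 1 \left(-1\right) = -1$)
$p{\left(j \right)} = \left(-1 + j\right) \left(-16 + 9 j^{2}\right)$ ($p{\left(j \right)} = \left(\left(-1 - 15\right) + 9 j^{2}\right) \left(j - 1\right) = \left(\left(-1 - 15\right) + 9 j^{2}\right) \left(-1 + j\right) = \left(-16 + 9 j^{2}\right) \left(-1 + j\right) = \left(-1 + j\right) \left(-16 + 9 j^{2}\right)$)
$p{\left(18 \right)} - 276 = \left(16 - 288 - 9 \cdot 18^{2} + 9 \cdot 18^{3}\right) - 276 = \left(16 - 288 - 2916 + 9 \cdot 5832\right) - 276 = \left(16 - 288 - 2916 + 52488\right) - 276 = 49300 - 276 = 49024$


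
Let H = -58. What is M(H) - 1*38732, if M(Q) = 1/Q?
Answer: -2246457/58 ≈ -38732.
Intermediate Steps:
M(H) - 1*38732 = 1/(-58) - 1*38732 = -1/58 - 38732 = -2246457/58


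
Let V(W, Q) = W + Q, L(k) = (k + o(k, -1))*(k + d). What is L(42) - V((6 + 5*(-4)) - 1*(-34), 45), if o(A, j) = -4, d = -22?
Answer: 695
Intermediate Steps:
L(k) = (-22 + k)*(-4 + k) (L(k) = (k - 4)*(k - 22) = (-4 + k)*(-22 + k) = (-22 + k)*(-4 + k))
V(W, Q) = Q + W
L(42) - V((6 + 5*(-4)) - 1*(-34), 45) = (88 + 42² - 26*42) - (45 + ((6 + 5*(-4)) - 1*(-34))) = (88 + 1764 - 1092) - (45 + ((6 - 20) + 34)) = 760 - (45 + (-14 + 34)) = 760 - (45 + 20) = 760 - 1*65 = 760 - 65 = 695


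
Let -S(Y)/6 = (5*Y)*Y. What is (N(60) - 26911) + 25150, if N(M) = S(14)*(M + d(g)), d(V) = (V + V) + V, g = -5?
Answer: -266361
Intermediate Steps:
S(Y) = -30*Y² (S(Y) = -6*5*Y*Y = -30*Y²)
d(V) = 3*V (d(V) = 2*V + V = 3*V)
N(M) = 88200 - 5880*M (N(M) = (-30*14²)*(M + 3*(-5)) = (-30*196)*(M - 15) = -5880*(-15 + M) = 88200 - 5880*M)
(N(60) - 26911) + 25150 = ((88200 - 5880*60) - 26911) + 25150 = ((88200 - 352800) - 26911) + 25150 = (-264600 - 26911) + 25150 = -291511 + 25150 = -266361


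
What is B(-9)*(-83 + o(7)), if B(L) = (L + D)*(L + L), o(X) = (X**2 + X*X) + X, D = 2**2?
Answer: 1980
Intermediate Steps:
D = 4
o(X) = X + 2*X**2 (o(X) = (X**2 + X**2) + X = 2*X**2 + X = X + 2*X**2)
B(L) = 2*L*(4 + L) (B(L) = (L + 4)*(L + L) = (4 + L)*(2*L) = 2*L*(4 + L))
B(-9)*(-83 + o(7)) = (2*(-9)*(4 - 9))*(-83 + 7*(1 + 2*7)) = (2*(-9)*(-5))*(-83 + 7*(1 + 14)) = 90*(-83 + 7*15) = 90*(-83 + 105) = 90*22 = 1980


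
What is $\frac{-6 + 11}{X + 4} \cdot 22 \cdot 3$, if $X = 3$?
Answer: $\frac{330}{7} \approx 47.143$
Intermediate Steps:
$\frac{-6 + 11}{X + 4} \cdot 22 \cdot 3 = \frac{-6 + 11}{3 + 4} \cdot 22 \cdot 3 = \frac{5}{7} \cdot 22 \cdot 3 = \frac{110}{7} \cdot 3 = \frac{330}{7}$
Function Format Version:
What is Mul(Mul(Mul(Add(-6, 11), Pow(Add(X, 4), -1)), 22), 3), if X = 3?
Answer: Rational(330, 7) ≈ 47.143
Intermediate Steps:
Mul(Mul(Mul(Add(-6, 11), Pow(Add(X, 4), -1)), 22), 3) = Mul(Mul(Mul(Add(-6, 11), Pow(Add(3, 4), -1)), 22), 3) = Mul(Mul(Mul(5, Pow(7, -1)), 22), 3) = Mul(Mul(Mul(5, Rational(1, 7)), 22), 3) = Mul(Mul(Rational(5, 7), 22), 3) = Mul(Rational(110, 7), 3) = Rational(330, 7)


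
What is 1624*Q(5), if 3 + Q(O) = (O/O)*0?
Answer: -4872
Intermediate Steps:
Q(O) = -3 (Q(O) = -3 + (O/O)*0 = -3 + 1*0 = -3 + 0 = -3)
1624*Q(5) = 1624*(-3) = -4872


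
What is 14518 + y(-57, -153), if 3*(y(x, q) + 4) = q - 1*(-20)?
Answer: 43409/3 ≈ 14470.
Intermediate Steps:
y(x, q) = 8/3 + q/3 (y(x, q) = -4 + (q - 1*(-20))/3 = -4 + (q + 20)/3 = -4 + (20 + q)/3 = -4 + (20/3 + q/3) = 8/3 + q/3)
14518 + y(-57, -153) = 14518 + (8/3 + (⅓)*(-153)) = 14518 + (8/3 - 51) = 14518 - 145/3 = 43409/3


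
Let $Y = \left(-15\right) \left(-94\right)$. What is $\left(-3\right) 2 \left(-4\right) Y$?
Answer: $33840$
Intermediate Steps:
$Y = 1410$
$\left(-3\right) 2 \left(-4\right) Y = \left(-3\right) 2 \left(-4\right) 1410 = \left(-6\right) \left(-4\right) 1410 = 24 \cdot 1410 = 33840$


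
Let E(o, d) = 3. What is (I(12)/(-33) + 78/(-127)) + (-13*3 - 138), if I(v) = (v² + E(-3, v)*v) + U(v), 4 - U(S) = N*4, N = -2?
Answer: -256255/1397 ≈ -183.43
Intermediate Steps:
U(S) = 12 (U(S) = 4 - (-2)*4 = 4 - 1*(-8) = 4 + 8 = 12)
I(v) = 12 + v² + 3*v (I(v) = (v² + 3*v) + 12 = 12 + v² + 3*v)
(I(12)/(-33) + 78/(-127)) + (-13*3 - 138) = ((12 + 12² + 3*12)/(-33) + 78/(-127)) + (-13*3 - 138) = ((12 + 144 + 36)*(-1/33) + 78*(-1/127)) + (-39 - 138) = (192*(-1/33) - 78/127) - 177 = (-64/11 - 78/127) - 177 = -8986/1397 - 177 = -256255/1397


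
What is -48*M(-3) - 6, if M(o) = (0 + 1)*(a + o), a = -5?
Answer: 378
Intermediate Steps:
M(o) = -5 + o (M(o) = (0 + 1)*(-5 + o) = 1*(-5 + o) = -5 + o)
-48*M(-3) - 6 = -48*(-5 - 3) - 6 = -48*(-8) - 6 = 384 - 6 = 378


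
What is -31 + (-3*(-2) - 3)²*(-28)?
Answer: -283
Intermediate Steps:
-31 + (-3*(-2) - 3)²*(-28) = -31 + (6 - 3)²*(-28) = -31 + 3²*(-28) = -31 + 9*(-28) = -31 - 252 = -283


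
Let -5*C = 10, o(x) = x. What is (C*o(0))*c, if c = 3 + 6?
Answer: 0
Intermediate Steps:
c = 9
C = -2 (C = -1/5*10 = -2)
(C*o(0))*c = -2*0*9 = 0*9 = 0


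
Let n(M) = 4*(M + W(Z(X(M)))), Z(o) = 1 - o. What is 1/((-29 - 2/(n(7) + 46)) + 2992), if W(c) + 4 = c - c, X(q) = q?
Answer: 29/85926 ≈ 0.00033750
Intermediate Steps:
W(c) = -4 (W(c) = -4 + (c - c) = -4 + 0 = -4)
n(M) = -16 + 4*M (n(M) = 4*(M - 4) = 4*(-4 + M) = -16 + 4*M)
1/((-29 - 2/(n(7) + 46)) + 2992) = 1/((-29 - 2/((-16 + 4*7) + 46)) + 2992) = 1/((-29 - 2/((-16 + 28) + 46)) + 2992) = 1/((-29 - 2/(12 + 46)) + 2992) = 1/((-29 - 2/58) + 2992) = 1/((-29 - 2*1/58) + 2992) = 1/((-29 - 1/29) + 2992) = 1/(-842/29 + 2992) = 1/(85926/29) = 29/85926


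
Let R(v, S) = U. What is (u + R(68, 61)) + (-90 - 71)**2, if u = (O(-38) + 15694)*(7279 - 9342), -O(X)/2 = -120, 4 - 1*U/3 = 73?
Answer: -32846128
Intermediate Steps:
U = -207 (U = 12 - 3*73 = 12 - 219 = -207)
O(X) = 240 (O(X) = -2*(-120) = 240)
u = -32871842 (u = (240 + 15694)*(7279 - 9342) = 15934*(-2063) = -32871842)
R(v, S) = -207
(u + R(68, 61)) + (-90 - 71)**2 = (-32871842 - 207) + (-90 - 71)**2 = -32872049 + (-161)**2 = -32872049 + 25921 = -32846128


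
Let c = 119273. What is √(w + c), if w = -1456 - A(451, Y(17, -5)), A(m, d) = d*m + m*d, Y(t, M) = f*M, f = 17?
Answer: √194487 ≈ 441.01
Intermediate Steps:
Y(t, M) = 17*M
A(m, d) = 2*d*m (A(m, d) = d*m + d*m = 2*d*m)
w = 75214 (w = -1456 - 2*17*(-5)*451 = -1456 - 2*(-85)*451 = -1456 - 1*(-76670) = -1456 + 76670 = 75214)
√(w + c) = √(75214 + 119273) = √194487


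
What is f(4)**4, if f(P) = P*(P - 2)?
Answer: 4096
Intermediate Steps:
f(P) = P*(-2 + P)
f(4)**4 = (4*(-2 + 4))**4 = (4*2)**4 = 8**4 = 4096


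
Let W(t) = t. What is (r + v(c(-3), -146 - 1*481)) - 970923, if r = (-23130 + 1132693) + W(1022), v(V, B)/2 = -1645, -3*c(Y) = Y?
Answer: 136372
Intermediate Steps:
c(Y) = -Y/3
v(V, B) = -3290 (v(V, B) = 2*(-1645) = -3290)
r = 1110585 (r = (-23130 + 1132693) + 1022 = 1109563 + 1022 = 1110585)
(r + v(c(-3), -146 - 1*481)) - 970923 = (1110585 - 3290) - 970923 = 1107295 - 970923 = 136372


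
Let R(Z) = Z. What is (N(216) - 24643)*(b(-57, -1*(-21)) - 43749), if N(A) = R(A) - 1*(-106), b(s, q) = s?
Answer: 1065405726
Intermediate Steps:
N(A) = 106 + A (N(A) = A - 1*(-106) = A + 106 = 106 + A)
(N(216) - 24643)*(b(-57, -1*(-21)) - 43749) = ((106 + 216) - 24643)*(-57 - 43749) = (322 - 24643)*(-43806) = -24321*(-43806) = 1065405726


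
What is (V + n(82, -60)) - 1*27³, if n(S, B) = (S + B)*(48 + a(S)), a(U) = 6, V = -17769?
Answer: -36264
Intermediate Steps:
n(S, B) = 54*B + 54*S (n(S, B) = (S + B)*(48 + 6) = (B + S)*54 = 54*B + 54*S)
(V + n(82, -60)) - 1*27³ = (-17769 + (54*(-60) + 54*82)) - 1*27³ = (-17769 + (-3240 + 4428)) - 1*19683 = (-17769 + 1188) - 19683 = -16581 - 19683 = -36264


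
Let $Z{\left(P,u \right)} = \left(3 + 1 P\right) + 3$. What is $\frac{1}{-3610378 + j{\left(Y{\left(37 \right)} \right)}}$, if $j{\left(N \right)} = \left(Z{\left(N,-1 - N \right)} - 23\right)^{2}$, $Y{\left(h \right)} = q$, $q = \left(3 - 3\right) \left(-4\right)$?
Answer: $- \frac{1}{3610089} \approx -2.77 \cdot 10^{-7}$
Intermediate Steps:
$q = 0$ ($q = 0 \left(-4\right) = 0$)
$Z{\left(P,u \right)} = 6 + P$ ($Z{\left(P,u \right)} = \left(3 + P\right) + 3 = 6 + P$)
$Y{\left(h \right)} = 0$
$j{\left(N \right)} = \left(-17 + N\right)^{2}$ ($j{\left(N \right)} = \left(\left(6 + N\right) - 23\right)^{2} = \left(-17 + N\right)^{2}$)
$\frac{1}{-3610378 + j{\left(Y{\left(37 \right)} \right)}} = \frac{1}{-3610378 + \left(-17 + 0\right)^{2}} = \frac{1}{-3610378 + \left(-17\right)^{2}} = \frac{1}{-3610378 + 289} = \frac{1}{-3610089} = - \frac{1}{3610089}$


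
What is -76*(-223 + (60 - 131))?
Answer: 22344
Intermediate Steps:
-76*(-223 + (60 - 131)) = -76*(-223 - 71) = -76*(-294) = 22344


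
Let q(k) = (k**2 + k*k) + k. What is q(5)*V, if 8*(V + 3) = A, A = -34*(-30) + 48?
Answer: 14355/2 ≈ 7177.5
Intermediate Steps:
A = 1068 (A = 1020 + 48 = 1068)
V = 261/2 (V = -3 + (1/8)*1068 = -3 + 267/2 = 261/2 ≈ 130.50)
q(k) = k + 2*k**2 (q(k) = (k**2 + k**2) + k = 2*k**2 + k = k + 2*k**2)
q(5)*V = (5*(1 + 2*5))*(261/2) = (5*(1 + 10))*(261/2) = (5*11)*(261/2) = 55*(261/2) = 14355/2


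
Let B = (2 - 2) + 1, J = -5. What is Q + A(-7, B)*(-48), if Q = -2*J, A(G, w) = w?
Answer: -38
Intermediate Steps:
B = 1 (B = 0 + 1 = 1)
Q = 10 (Q = -2*(-5) = 10)
Q + A(-7, B)*(-48) = 10 + 1*(-48) = 10 - 48 = -38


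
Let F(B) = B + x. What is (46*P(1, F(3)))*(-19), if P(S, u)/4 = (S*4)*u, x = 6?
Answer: -125856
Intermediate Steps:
F(B) = 6 + B (F(B) = B + 6 = 6 + B)
P(S, u) = 16*S*u (P(S, u) = 4*((S*4)*u) = 4*((4*S)*u) = 4*(4*S*u) = 16*S*u)
(46*P(1, F(3)))*(-19) = (46*(16*1*(6 + 3)))*(-19) = (46*(16*1*9))*(-19) = (46*144)*(-19) = 6624*(-19) = -125856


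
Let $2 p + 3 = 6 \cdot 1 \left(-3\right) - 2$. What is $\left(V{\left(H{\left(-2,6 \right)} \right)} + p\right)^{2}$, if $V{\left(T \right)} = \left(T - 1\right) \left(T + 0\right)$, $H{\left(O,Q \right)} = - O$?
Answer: $\frac{361}{4} \approx 90.25$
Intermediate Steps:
$V{\left(T \right)} = T \left(-1 + T\right)$ ($V{\left(T \right)} = \left(-1 + T\right) T = T \left(-1 + T\right)$)
$p = - \frac{23}{2}$ ($p = - \frac{3}{2} + \frac{6 \cdot 1 \left(-3\right) - 2}{2} = - \frac{3}{2} + \frac{6 \left(-3\right) - 2}{2} = - \frac{3}{2} + \frac{-18 - 2}{2} = - \frac{3}{2} + \frac{1}{2} \left(-20\right) = - \frac{3}{2} - 10 = - \frac{23}{2} \approx -11.5$)
$\left(V{\left(H{\left(-2,6 \right)} \right)} + p\right)^{2} = \left(\left(-1\right) \left(-2\right) \left(-1 - -2\right) - \frac{23}{2}\right)^{2} = \left(2 \left(-1 + 2\right) - \frac{23}{2}\right)^{2} = \left(2 \cdot 1 - \frac{23}{2}\right)^{2} = \left(2 - \frac{23}{2}\right)^{2} = \left(- \frac{19}{2}\right)^{2} = \frac{361}{4}$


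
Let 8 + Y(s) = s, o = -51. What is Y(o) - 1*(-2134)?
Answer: 2075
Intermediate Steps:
Y(s) = -8 + s
Y(o) - 1*(-2134) = (-8 - 51) - 1*(-2134) = -59 + 2134 = 2075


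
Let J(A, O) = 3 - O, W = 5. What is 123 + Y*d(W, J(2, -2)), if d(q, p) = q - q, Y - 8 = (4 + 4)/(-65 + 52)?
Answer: 123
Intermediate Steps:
Y = 96/13 (Y = 8 + (4 + 4)/(-65 + 52) = 8 + 8/(-13) = 8 + 8*(-1/13) = 8 - 8/13 = 96/13 ≈ 7.3846)
d(q, p) = 0
123 + Y*d(W, J(2, -2)) = 123 + (96/13)*0 = 123 + 0 = 123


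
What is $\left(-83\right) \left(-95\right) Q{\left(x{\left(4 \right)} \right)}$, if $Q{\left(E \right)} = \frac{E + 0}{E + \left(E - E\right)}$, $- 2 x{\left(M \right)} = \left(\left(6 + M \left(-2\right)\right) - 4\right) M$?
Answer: $7885$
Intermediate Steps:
$x{\left(M \right)} = - \frac{M \left(2 - 2 M\right)}{2}$ ($x{\left(M \right)} = - \frac{\left(\left(6 + M \left(-2\right)\right) - 4\right) M}{2} = - \frac{\left(\left(6 - 2 M\right) - 4\right) M}{2} = - \frac{\left(2 - 2 M\right) M}{2} = - \frac{M \left(2 - 2 M\right)}{2}$)
$Q{\left(E \right)} = 1$ ($Q{\left(E \right)} = \frac{E}{E + 0} = \frac{E}{E} = 1$)
$\left(-83\right) \left(-95\right) Q{\left(x{\left(4 \right)} \right)} = \left(-83\right) \left(-95\right) 1 = 7885 \cdot 1 = 7885$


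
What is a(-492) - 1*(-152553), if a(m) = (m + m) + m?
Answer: 151077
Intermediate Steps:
a(m) = 3*m (a(m) = 2*m + m = 3*m)
a(-492) - 1*(-152553) = 3*(-492) - 1*(-152553) = -1476 + 152553 = 151077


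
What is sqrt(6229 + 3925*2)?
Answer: 19*sqrt(39) ≈ 118.65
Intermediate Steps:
sqrt(6229 + 3925*2) = sqrt(6229 + 7850) = sqrt(14079) = 19*sqrt(39)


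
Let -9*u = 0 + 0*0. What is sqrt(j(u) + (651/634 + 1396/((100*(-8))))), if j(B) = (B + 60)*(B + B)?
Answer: I*sqrt(28867922)/6340 ≈ 0.84746*I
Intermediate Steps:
u = 0 (u = -(0 + 0*0)/9 = -(0 + 0)/9 = -1/9*0 = 0)
j(B) = 2*B*(60 + B) (j(B) = (60 + B)*(2*B) = 2*B*(60 + B))
sqrt(j(u) + (651/634 + 1396/((100*(-8))))) = sqrt(2*0*(60 + 0) + (651/634 + 1396/((100*(-8))))) = sqrt(2*0*60 + (651*(1/634) + 1396/(-800))) = sqrt(0 + (651/634 + 1396*(-1/800))) = sqrt(0 + (651/634 - 349/200)) = sqrt(0 - 45533/63400) = sqrt(-45533/63400) = I*sqrt(28867922)/6340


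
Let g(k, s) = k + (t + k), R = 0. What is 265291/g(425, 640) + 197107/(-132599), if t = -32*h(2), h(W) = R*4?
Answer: 35009780359/112709150 ≈ 310.62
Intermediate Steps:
h(W) = 0 (h(W) = 0*4 = 0)
t = 0 (t = -32*0 = 0)
g(k, s) = 2*k (g(k, s) = k + (0 + k) = k + k = 2*k)
265291/g(425, 640) + 197107/(-132599) = 265291/((2*425)) + 197107/(-132599) = 265291/850 + 197107*(-1/132599) = 265291*(1/850) - 197107/132599 = 265291/850 - 197107/132599 = 35009780359/112709150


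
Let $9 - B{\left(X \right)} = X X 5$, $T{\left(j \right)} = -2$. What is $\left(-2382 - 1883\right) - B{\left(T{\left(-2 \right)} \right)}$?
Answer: $-4254$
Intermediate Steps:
$B{\left(X \right)} = 9 - 5 X^{2}$ ($B{\left(X \right)} = 9 - X X 5 = 9 - X^{2} \cdot 5 = 9 - 5 X^{2}$)
$\left(-2382 - 1883\right) - B{\left(T{\left(-2 \right)} \right)} = \left(-2382 - 1883\right) - \left(9 - 5 \left(-2\right)^{2}\right) = -4265 - \left(9 - 20\right) = -4265 - -11 = -4265 + 11 = -4254$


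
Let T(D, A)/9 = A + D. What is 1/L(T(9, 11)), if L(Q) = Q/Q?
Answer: 1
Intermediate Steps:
T(D, A) = 9*A + 9*D (T(D, A) = 9*(A + D) = 9*A + 9*D)
L(Q) = 1
1/L(T(9, 11)) = 1/1 = 1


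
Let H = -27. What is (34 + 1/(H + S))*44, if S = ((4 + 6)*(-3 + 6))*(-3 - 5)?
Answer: 399388/267 ≈ 1495.8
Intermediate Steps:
S = -240 (S = (10*3)*(-8) = 30*(-8) = -240)
(34 + 1/(H + S))*44 = (34 + 1/(-27 - 240))*44 = (34 + 1/(-267))*44 = (34 - 1/267)*44 = (9077/267)*44 = 399388/267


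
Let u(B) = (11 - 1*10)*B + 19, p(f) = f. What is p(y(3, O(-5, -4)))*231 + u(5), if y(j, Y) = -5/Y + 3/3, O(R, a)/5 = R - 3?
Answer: 2271/8 ≈ 283.88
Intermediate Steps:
O(R, a) = -15 + 5*R (O(R, a) = 5*(R - 3) = 5*(-3 + R) = -15 + 5*R)
y(j, Y) = 1 - 5/Y (y(j, Y) = -5/Y + 3*(⅓) = -5/Y + 1 = 1 - 5/Y)
u(B) = 19 + B (u(B) = (11 - 10)*B + 19 = 1*B + 19 = B + 19 = 19 + B)
p(y(3, O(-5, -4)))*231 + u(5) = ((-5 + (-15 + 5*(-5)))/(-15 + 5*(-5)))*231 + (19 + 5) = ((-5 + (-15 - 25))/(-15 - 25))*231 + 24 = ((-5 - 40)/(-40))*231 + 24 = -1/40*(-45)*231 + 24 = (9/8)*231 + 24 = 2079/8 + 24 = 2271/8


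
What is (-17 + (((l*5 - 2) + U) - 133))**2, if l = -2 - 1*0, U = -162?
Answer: 104976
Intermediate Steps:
l = -2 (l = -2 + 0 = -2)
(-17 + (((l*5 - 2) + U) - 133))**2 = (-17 + (((-2*5 - 2) - 162) - 133))**2 = (-17 + (((-10 - 2) - 162) - 133))**2 = (-17 + ((-12 - 162) - 133))**2 = (-17 + (-174 - 133))**2 = (-17 - 307)**2 = (-324)**2 = 104976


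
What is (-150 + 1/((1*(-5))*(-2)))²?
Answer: 2247001/100 ≈ 22470.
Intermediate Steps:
(-150 + 1/((1*(-5))*(-2)))² = (-150 + 1/(-5*(-2)))² = (-150 + 1/10)² = (-150 + ⅒)² = (-1499/10)² = 2247001/100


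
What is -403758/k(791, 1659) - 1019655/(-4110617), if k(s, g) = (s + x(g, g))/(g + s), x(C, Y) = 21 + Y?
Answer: -82984673514555/207292543 ≈ -4.0033e+5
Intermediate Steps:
k(s, g) = (21 + g + s)/(g + s) (k(s, g) = (s + (21 + g))/(g + s) = (21 + g + s)/(g + s))
-403758/k(791, 1659) - 1019655/(-4110617) = -403758*(1659 + 791)/(21 + 1659 + 791) - 1019655/(-4110617) = -403758/(2471/2450) - 1019655*(-1/4110617) = -403758/((1/2450)*2471) + 145665/587231 = -403758/353/350 + 145665/587231 = -403758*350/353 + 145665/587231 = -141315300/353 + 145665/587231 = -82984673514555/207292543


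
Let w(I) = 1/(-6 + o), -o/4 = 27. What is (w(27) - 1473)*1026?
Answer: -1511307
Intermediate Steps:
o = -108 (o = -4*27 = -108)
w(I) = -1/114 (w(I) = 1/(-6 - 108) = 1/(-114) = -1/114)
(w(27) - 1473)*1026 = (-1/114 - 1473)*1026 = -167923/114*1026 = -1511307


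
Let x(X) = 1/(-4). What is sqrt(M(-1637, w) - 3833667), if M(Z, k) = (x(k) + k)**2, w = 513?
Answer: I*sqrt(57132071)/4 ≈ 1889.6*I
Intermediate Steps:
x(X) = -1/4
M(Z, k) = (-1/4 + k)**2
sqrt(M(-1637, w) - 3833667) = sqrt((-1 + 4*513)**2/16 - 3833667) = sqrt((-1 + 2052)**2/16 - 3833667) = sqrt((1/16)*2051**2 - 3833667) = sqrt((1/16)*4206601 - 3833667) = sqrt(4206601/16 - 3833667) = sqrt(-57132071/16) = I*sqrt(57132071)/4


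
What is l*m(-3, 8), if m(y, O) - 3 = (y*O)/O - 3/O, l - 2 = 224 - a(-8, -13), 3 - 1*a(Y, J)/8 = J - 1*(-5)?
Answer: -207/4 ≈ -51.750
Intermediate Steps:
a(Y, J) = -16 - 8*J (a(Y, J) = 24 - 8*(J - 1*(-5)) = 24 - 8*(J + 5) = 24 - 8*(5 + J) = 24 + (-40 - 8*J) = -16 - 8*J)
l = 138 (l = 2 + (224 - (-16 - 8*(-13))) = 2 + (224 - (-16 + 104)) = 2 + (224 - 1*88) = 2 + (224 - 88) = 2 + 136 = 138)
m(y, O) = 3 + y - 3/O (m(y, O) = 3 + ((y*O)/O - 3/O) = 3 + ((O*y)/O - 3/O) = 3 + (y - 3/O) = 3 + y - 3/O)
l*m(-3, 8) = 138*(3 - 3 - 3/8) = 138*(-3/8) = -207/4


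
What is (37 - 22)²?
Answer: 225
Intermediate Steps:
(37 - 22)² = 15² = 225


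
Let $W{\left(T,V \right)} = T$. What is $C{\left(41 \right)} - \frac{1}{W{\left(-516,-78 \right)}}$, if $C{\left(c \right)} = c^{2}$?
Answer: $\frac{867397}{516} \approx 1681.0$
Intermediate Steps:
$C{\left(41 \right)} - \frac{1}{W{\left(-516,-78 \right)}} = 41^{2} - \frac{1}{-516} = 1681 - - \frac{1}{516} = 1681 + \frac{1}{516} = \frac{867397}{516}$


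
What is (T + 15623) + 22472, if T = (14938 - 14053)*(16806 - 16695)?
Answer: 136330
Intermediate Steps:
T = 98235 (T = 885*111 = 98235)
(T + 15623) + 22472 = (98235 + 15623) + 22472 = 113858 + 22472 = 136330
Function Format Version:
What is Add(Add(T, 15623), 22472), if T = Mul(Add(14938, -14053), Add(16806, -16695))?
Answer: 136330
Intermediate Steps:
T = 98235 (T = Mul(885, 111) = 98235)
Add(Add(T, 15623), 22472) = Add(Add(98235, 15623), 22472) = Add(113858, 22472) = 136330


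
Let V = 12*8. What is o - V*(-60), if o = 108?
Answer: 5868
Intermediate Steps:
V = 96
o - V*(-60) = 108 - 1*96*(-60) = 108 - 96*(-60) = 108 + 5760 = 5868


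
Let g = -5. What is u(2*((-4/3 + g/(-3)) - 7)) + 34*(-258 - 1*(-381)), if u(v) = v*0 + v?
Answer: 12506/3 ≈ 4168.7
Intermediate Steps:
u(v) = v (u(v) = 0 + v = v)
u(2*((-4/3 + g/(-3)) - 7)) + 34*(-258 - 1*(-381)) = 2*((-4/3 - 5/(-3)) - 7) + 34*(-258 - 1*(-381)) = 2*((-4*⅓ - 5*(-⅓)) - 7) + 34*(-258 + 381) = 2*((-4/3 + 5/3) - 7) + 34*123 = 2*(⅓ - 7) + 4182 = 2*(-20/3) + 4182 = -40/3 + 4182 = 12506/3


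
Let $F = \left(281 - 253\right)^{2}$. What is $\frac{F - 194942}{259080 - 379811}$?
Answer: $\frac{194158}{120731} \approx 1.6082$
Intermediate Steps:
$F = 784$ ($F = 28^{2} = 784$)
$\frac{F - 194942}{259080 - 379811} = \frac{784 - 194942}{259080 - 379811} = - \frac{194158}{259080 - 379811} = - \frac{194158}{-120731} = \left(-194158\right) \left(- \frac{1}{120731}\right) = \frac{194158}{120731}$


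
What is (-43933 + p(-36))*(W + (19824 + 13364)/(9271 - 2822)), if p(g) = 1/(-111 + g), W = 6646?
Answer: -39573010944112/135429 ≈ -2.9221e+8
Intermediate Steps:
(-43933 + p(-36))*(W + (19824 + 13364)/(9271 - 2822)) = (-43933 + 1/(-111 - 36))*(6646 + (19824 + 13364)/(9271 - 2822)) = (-43933 + 1/(-147))*(6646 + 33188/6449) = (-43933 - 1/147)*(6646 + 33188*(1/6449)) = -6458152*(6646 + 33188/6449)/147 = -6458152/147*42893242/6449 = -39573010944112/135429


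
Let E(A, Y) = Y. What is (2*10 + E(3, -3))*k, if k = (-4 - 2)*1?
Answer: -102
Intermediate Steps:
k = -6 (k = -6*1 = -6)
(2*10 + E(3, -3))*k = (2*10 - 3)*(-6) = (20 - 3)*(-6) = 17*(-6) = -102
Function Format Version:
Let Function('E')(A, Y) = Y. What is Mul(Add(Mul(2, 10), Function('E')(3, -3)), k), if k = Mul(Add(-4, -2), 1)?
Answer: -102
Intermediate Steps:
k = -6 (k = Mul(-6, 1) = -6)
Mul(Add(Mul(2, 10), Function('E')(3, -3)), k) = Mul(Add(Mul(2, 10), -3), -6) = Mul(Add(20, -3), -6) = Mul(17, -6) = -102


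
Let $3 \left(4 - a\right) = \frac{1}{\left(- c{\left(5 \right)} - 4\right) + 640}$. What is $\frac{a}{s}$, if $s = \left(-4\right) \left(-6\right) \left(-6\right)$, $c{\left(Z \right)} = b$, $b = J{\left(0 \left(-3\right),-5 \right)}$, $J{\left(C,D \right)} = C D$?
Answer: $- \frac{7631}{274752} \approx -0.027774$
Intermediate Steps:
$b = 0$ ($b = 0 \left(-3\right) \left(-5\right) = 0 \left(-5\right) = 0$)
$c{\left(Z \right)} = 0$
$s = -144$ ($s = 24 \left(-6\right) = -144$)
$a = \frac{7631}{1908}$ ($a = 4 - \frac{1}{3 \left(\left(\left(-1\right) 0 - 4\right) + 640\right)} = 4 - \frac{1}{3 \left(\left(0 - 4\right) + 640\right)} = 4 - \frac{1}{3 \left(-4 + 640\right)} = 4 - \frac{1}{3 \cdot 636} = 4 - \frac{1}{1908} = \frac{7631}{1908} \approx 3.9995$)
$\frac{a}{s} = \frac{7631}{1908 \left(-144\right)} = \frac{7631}{1908} \left(- \frac{1}{144}\right) = - \frac{7631}{274752}$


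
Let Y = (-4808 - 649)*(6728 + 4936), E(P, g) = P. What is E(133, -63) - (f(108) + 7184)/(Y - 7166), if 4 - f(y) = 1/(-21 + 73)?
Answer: 440256432199/3310195928 ≈ 133.00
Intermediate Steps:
Y = -63650448 (Y = -5457*11664 = -63650448)
f(y) = 207/52 (f(y) = 4 - 1/(-21 + 73) = 4 - 1/52 = 207/52)
E(133, -63) - (f(108) + 7184)/(Y - 7166) = 133 - (207/52 + 7184)/(-63650448 - 7166) = 133 - 373775/(52*(-63657614)) = 133 - 373775*(-1)/(52*63657614) = 133 - 1*(-373775/3310195928) = 133 + 373775/3310195928 = 440256432199/3310195928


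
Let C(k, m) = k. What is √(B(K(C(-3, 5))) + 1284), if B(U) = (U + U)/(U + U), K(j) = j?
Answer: √1285 ≈ 35.847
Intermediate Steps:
B(U) = 1 (B(U) = (2*U)/((2*U)) = (2*U)*(1/(2*U)) = 1)
√(B(K(C(-3, 5))) + 1284) = √(1 + 1284) = √1285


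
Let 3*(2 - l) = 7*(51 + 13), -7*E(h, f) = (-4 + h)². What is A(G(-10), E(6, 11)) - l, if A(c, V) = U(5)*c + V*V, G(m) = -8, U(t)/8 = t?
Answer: -25334/147 ≈ -172.34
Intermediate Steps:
U(t) = 8*t
E(h, f) = -(-4 + h)²/7
A(c, V) = V² + 40*c (A(c, V) = (8*5)*c + V*V = 40*c + V² = V² + 40*c)
l = -442/3 (l = 2 - 7*(51 + 13)/3 = 2 - 7*64/3 = 2 - ⅓*448 = 2 - 448/3 = -442/3 ≈ -147.33)
A(G(-10), E(6, 11)) - l = ((-(-4 + 6)²/7)² + 40*(-8)) - 1*(-442/3) = ((-⅐*2²)² - 320) + 442/3 = ((-⅐*4)² - 320) + 442/3 = ((-4/7)² - 320) + 442/3 = (16/49 - 320) + 442/3 = -15664/49 + 442/3 = -25334/147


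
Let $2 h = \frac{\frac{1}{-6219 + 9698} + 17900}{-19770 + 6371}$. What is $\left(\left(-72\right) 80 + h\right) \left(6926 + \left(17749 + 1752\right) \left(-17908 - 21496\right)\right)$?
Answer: $\frac{206344519115372162019}{46615121} \approx 4.4266 \cdot 10^{12}$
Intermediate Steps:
$h = - \frac{62274101}{93230242}$ ($h = \frac{\left(\frac{1}{-6219 + 9698} + 17900\right) \frac{1}{-19770 + 6371}}{2} = \frac{\left(\frac{1}{3479} + 17900\right) \frac{1}{-13399}}{2} = \frac{\left(\frac{1}{3479} + 17900\right) \left(- \frac{1}{13399}\right)}{2} = \frac{\frac{62274101}{3479} \left(- \frac{1}{13399}\right)}{2} = \frac{1}{2} \left(- \frac{62274101}{46615121}\right) = - \frac{62274101}{93230242} \approx -0.66796$)
$\left(\left(-72\right) 80 + h\right) \left(6926 + \left(17749 + 1752\right) \left(-17908 - 21496\right)\right) = \left(\left(-72\right) 80 - \frac{62274101}{93230242}\right) \left(6926 + \left(17749 + 1752\right) \left(-17908 - 21496\right)\right) = \left(-5760 - \frac{62274101}{93230242}\right) \left(6926 + 19501 \left(-39404\right)\right) = - \frac{537068468021 \left(6926 - 768417404\right)}{93230242} = \left(- \frac{537068468021}{93230242}\right) \left(-768410478\right) = \frac{206344519115372162019}{46615121}$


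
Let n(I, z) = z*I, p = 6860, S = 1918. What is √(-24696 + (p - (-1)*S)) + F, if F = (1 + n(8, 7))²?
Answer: 3249 + I*√15918 ≈ 3249.0 + 126.17*I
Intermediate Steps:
n(I, z) = I*z
F = 3249 (F = (1 + 8*7)² = (1 + 56)² = 57² = 3249)
√(-24696 + (p - (-1)*S)) + F = √(-24696 + (6860 - (-1)*1918)) + 3249 = √(-24696 + (6860 - 1*(-1918))) + 3249 = √(-24696 + (6860 + 1918)) + 3249 = √(-24696 + 8778) + 3249 = √(-15918) + 3249 = I*√15918 + 3249 = 3249 + I*√15918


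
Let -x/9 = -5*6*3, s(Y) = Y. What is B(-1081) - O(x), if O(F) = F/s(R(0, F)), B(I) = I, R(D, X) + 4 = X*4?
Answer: -1749463/1618 ≈ -1081.3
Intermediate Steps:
R(D, X) = -4 + 4*X (R(D, X) = -4 + X*4 = -4 + 4*X)
x = 810 (x = -9*(-5*6)*3 = -(-270)*3 = -9*(-90) = 810)
O(F) = F/(-4 + 4*F)
B(-1081) - O(x) = -1081 - 810/(4*(-1 + 810)) = -1081 - 810/(4*809) = -1081 - 1*405/1618 = -1081 - 405/1618 = -1749463/1618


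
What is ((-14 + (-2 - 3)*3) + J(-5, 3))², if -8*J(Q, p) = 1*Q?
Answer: 51529/64 ≈ 805.14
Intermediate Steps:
J(Q, p) = -Q/8
((-14 + (-2 - 3)*3) + J(-5, 3))² = ((-14 + (-2 - 3)*3) - ⅛*(-5))² = ((-14 - 5*3) + 5/8)² = ((-14 - 15) + 5/8)² = (-29 + 5/8)² = (-227/8)² = 51529/64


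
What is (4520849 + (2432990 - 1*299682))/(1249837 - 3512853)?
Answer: -6654157/2263016 ≈ -2.9404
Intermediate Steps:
(4520849 + (2432990 - 1*299682))/(1249837 - 3512853) = (4520849 + (2432990 - 299682))/(-2263016) = (4520849 + 2133308)*(-1/2263016) = 6654157*(-1/2263016) = -6654157/2263016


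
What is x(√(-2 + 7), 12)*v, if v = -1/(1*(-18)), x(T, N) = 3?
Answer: ⅙ ≈ 0.16667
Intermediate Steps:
v = 1/18 (v = -1/(-18) = -1*(-1/18) = 1/18 ≈ 0.055556)
x(√(-2 + 7), 12)*v = 3*(1/18) = ⅙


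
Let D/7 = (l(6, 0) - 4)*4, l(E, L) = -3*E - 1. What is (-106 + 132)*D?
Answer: -16744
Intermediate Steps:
l(E, L) = -1 - 3*E
D = -644 (D = 7*(((-1 - 3*6) - 4)*4) = 7*(((-1 - 18) - 4)*4) = 7*((-19 - 4)*4) = 7*(-23*4) = 7*(-92) = -644)
(-106 + 132)*D = (-106 + 132)*(-644) = 26*(-644) = -16744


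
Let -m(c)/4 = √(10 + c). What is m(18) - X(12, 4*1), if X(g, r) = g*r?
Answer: -48 - 8*√7 ≈ -69.166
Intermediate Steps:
m(c) = -4*√(10 + c)
m(18) - X(12, 4*1) = -4*√(10 + 18) - 12*4*1 = -8*√7 - 12*4 = -8*√7 - 1*48 = -8*√7 - 48 = -48 - 8*√7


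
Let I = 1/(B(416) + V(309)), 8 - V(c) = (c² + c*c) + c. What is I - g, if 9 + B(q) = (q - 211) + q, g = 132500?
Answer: -25261257501/190651 ≈ -1.3250e+5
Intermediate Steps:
B(q) = -220 + 2*q (B(q) = -9 + ((q - 211) + q) = -9 + ((-211 + q) + q) = -9 + (-211 + 2*q) = -220 + 2*q)
V(c) = 8 - c - 2*c² (V(c) = 8 - ((c² + c*c) + c) = 8 - ((c² + c²) + c) = 8 - (2*c² + c) = 8 - (c + 2*c²) = 8 + (-c - 2*c²) = 8 - c - 2*c²)
I = -1/190651 (I = 1/((-220 + 2*416) + (8 - 1*309 - 2*309²)) = 1/((-220 + 832) + (8 - 309 - 2*95481)) = 1/(612 + (8 - 309 - 190962)) = 1/(612 - 191263) = 1/(-190651) = -1/190651 ≈ -5.2452e-6)
I - g = -1/190651 - 1*132500 = -1/190651 - 132500 = -25261257501/190651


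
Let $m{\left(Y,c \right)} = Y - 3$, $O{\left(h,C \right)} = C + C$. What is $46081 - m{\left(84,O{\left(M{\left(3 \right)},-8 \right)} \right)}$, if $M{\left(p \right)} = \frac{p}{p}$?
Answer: $46000$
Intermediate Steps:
$M{\left(p \right)} = 1$
$O{\left(h,C \right)} = 2 C$
$m{\left(Y,c \right)} = -3 + Y$
$46081 - m{\left(84,O{\left(M{\left(3 \right)},-8 \right)} \right)} = 46081 - \left(-3 + 84\right) = 46081 - 81 = 46000$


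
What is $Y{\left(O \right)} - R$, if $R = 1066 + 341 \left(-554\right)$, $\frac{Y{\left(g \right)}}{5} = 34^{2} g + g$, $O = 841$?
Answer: $5053033$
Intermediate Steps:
$Y{\left(g \right)} = 5785 g$ ($Y{\left(g \right)} = 5 \left(34^{2} g + g\right) = 5 \left(1156 g + g\right) = 5 \cdot 1157 g = 5785 g$)
$R = -187848$ ($R = 1066 - 188914 = -187848$)
$Y{\left(O \right)} - R = 5785 \cdot 841 - -187848 = 4865185 + 187848 = 5053033$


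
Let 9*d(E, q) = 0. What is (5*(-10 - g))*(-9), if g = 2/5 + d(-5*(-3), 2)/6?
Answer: 468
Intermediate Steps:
d(E, q) = 0 (d(E, q) = (1/9)*0 = 0)
g = 2/5 (g = 2/5 + 0/6 = 2*(1/5) + 0*(1/6) = 2/5 + 0 = 2/5 ≈ 0.40000)
(5*(-10 - g))*(-9) = (5*(-10 - 1*2/5))*(-9) = (5*(-10 - 2/5))*(-9) = (5*(-52/5))*(-9) = -52*(-9) = 468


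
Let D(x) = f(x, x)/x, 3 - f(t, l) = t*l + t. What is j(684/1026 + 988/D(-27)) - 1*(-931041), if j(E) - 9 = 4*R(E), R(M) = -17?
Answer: 930982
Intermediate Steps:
f(t, l) = 3 - t - l*t (f(t, l) = 3 - (t*l + t) = 3 - (l*t + t) = 3 - (t + l*t) = 3 + (-t - l*t) = 3 - t - l*t)
D(x) = (3 - x - x**2)/x (D(x) = (3 - x - x*x)/x = (3 - x - x**2)/x)
j(E) = -59 (j(E) = 9 + 4*(-17) = 9 - 68 = -59)
j(684/1026 + 988/D(-27)) - 1*(-931041) = -59 - 1*(-931041) = -59 + 931041 = 930982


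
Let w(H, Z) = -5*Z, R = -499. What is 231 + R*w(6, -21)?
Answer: -52164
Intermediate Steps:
231 + R*w(6, -21) = 231 - (-2495)*(-21) = 231 - 499*105 = 231 - 52395 = -52164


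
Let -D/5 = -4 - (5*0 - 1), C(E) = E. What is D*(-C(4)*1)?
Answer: -60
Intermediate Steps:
D = 15 (D = -5*(-4 - (5*0 - 1)) = -5*(-4 - (0 - 1)) = -5*(-4 - 1*(-1)) = -5*(-4 + 1) = -5*(-3) = 15)
D*(-C(4)*1) = 15*(-1*4*1) = 15*(-4*1) = 15*(-4) = -60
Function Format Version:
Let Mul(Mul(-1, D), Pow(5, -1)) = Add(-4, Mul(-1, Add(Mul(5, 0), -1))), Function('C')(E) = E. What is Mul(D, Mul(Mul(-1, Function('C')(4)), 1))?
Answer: -60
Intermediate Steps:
D = 15 (D = Mul(-5, Add(-4, Mul(-1, Add(Mul(5, 0), -1)))) = Mul(-5, Add(-4, Mul(-1, Add(0, -1)))) = Mul(-5, Add(-4, Mul(-1, -1))) = Mul(-5, Add(-4, 1)) = Mul(-5, -3) = 15)
Mul(D, Mul(Mul(-1, Function('C')(4)), 1)) = Mul(15, Mul(Mul(-1, 4), 1)) = Mul(15, Mul(-4, 1)) = Mul(15, -4) = -60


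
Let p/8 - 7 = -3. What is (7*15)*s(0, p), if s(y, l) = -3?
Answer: -315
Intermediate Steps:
p = 32 (p = 56 + 8*(-3) = 56 - 24 = 32)
(7*15)*s(0, p) = (7*15)*(-3) = 105*(-3) = -315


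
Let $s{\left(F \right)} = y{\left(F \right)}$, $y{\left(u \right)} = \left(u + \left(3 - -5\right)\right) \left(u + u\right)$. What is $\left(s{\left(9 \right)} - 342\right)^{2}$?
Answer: $1296$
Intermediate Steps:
$y{\left(u \right)} = 2 u \left(8 + u\right)$ ($y{\left(u \right)} = \left(u + \left(3 + 5\right)\right) 2 u = \left(u + 8\right) 2 u = \left(8 + u\right) 2 u = 2 u \left(8 + u\right)$)
$s{\left(F \right)} = 2 F \left(8 + F\right)$
$\left(s{\left(9 \right)} - 342\right)^{2} = \left(2 \cdot 9 \left(8 + 9\right) - 342\right)^{2} = \left(2 \cdot 9 \cdot 17 - 342\right)^{2} = \left(306 - 342\right)^{2} = \left(-36\right)^{2} = 1296$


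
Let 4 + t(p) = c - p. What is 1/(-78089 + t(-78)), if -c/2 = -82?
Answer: -1/77851 ≈ -1.2845e-5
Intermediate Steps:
c = 164 (c = -2*(-82) = 164)
t(p) = 160 - p (t(p) = -4 + (164 - p) = 160 - p)
1/(-78089 + t(-78)) = 1/(-78089 + (160 - 1*(-78))) = 1/(-78089 + (160 + 78)) = 1/(-78089 + 238) = 1/(-77851) = -1/77851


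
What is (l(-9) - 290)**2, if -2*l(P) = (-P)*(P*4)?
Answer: 16384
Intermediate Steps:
l(P) = 2*P**2 (l(P) = -(-P)*P*4/2 = -(-P)*4*P/2 = -(-2)*P**2 = 2*P**2)
(l(-9) - 290)**2 = (2*(-9)**2 - 290)**2 = (2*81 - 290)**2 = (162 - 290)**2 = (-128)**2 = 16384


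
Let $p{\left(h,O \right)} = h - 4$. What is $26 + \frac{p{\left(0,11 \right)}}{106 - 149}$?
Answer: $\frac{1122}{43} \approx 26.093$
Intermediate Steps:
$p{\left(h,O \right)} = -4 + h$
$26 + \frac{p{\left(0,11 \right)}}{106 - 149} = 26 + \frac{-4 + 0}{106 - 149} = 26 - \frac{4}{-43} = 26 - - \frac{4}{43} = 26 + \frac{4}{43} = \frac{1122}{43}$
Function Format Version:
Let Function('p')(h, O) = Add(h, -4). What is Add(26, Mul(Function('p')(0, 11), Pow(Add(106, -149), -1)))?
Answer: Rational(1122, 43) ≈ 26.093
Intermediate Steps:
Function('p')(h, O) = Add(-4, h)
Add(26, Mul(Function('p')(0, 11), Pow(Add(106, -149), -1))) = Add(26, Mul(Add(-4, 0), Pow(Add(106, -149), -1))) = Add(26, Mul(-4, Pow(-43, -1))) = Add(26, Mul(-4, Rational(-1, 43))) = Add(26, Rational(4, 43)) = Rational(1122, 43)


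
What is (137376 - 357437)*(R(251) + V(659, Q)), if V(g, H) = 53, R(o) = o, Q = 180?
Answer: -66898544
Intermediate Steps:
(137376 - 357437)*(R(251) + V(659, Q)) = (137376 - 357437)*(251 + 53) = -220061*304 = -66898544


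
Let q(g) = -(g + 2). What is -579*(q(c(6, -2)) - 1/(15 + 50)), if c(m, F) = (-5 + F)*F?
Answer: 602739/65 ≈ 9272.9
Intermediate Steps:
c(m, F) = F*(-5 + F)
q(g) = -2 - g (q(g) = -(2 + g) = -2 - g)
-579*(q(c(6, -2)) - 1/(15 + 50)) = -579*((-2 - (-2)*(-5 - 2)) - 1/(15 + 50)) = -579*((-2 - (-2)*(-7)) - 1/65) = -579*((-2 - 1*14) - 1*1/65) = -579*((-2 - 14) - 1/65) = -579*(-16 - 1/65) = -579*(-1041/65) = 602739/65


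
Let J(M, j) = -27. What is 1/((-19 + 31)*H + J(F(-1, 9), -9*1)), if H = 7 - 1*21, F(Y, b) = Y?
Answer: -1/195 ≈ -0.0051282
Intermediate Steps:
H = -14 (H = 7 - 21 = -14)
1/((-19 + 31)*H + J(F(-1, 9), -9*1)) = 1/((-19 + 31)*(-14) - 27) = 1/(12*(-14) - 27) = 1/(-168 - 27) = 1/(-195) = -1/195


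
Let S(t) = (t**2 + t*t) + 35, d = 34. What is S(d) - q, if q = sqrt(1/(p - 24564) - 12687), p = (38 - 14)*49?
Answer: 2347 - I*sqrt(1734942637779)/11694 ≈ 2347.0 - 112.64*I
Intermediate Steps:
p = 1176 (p = 24*49 = 1176)
q = I*sqrt(1734942637779)/11694 (q = sqrt(1/(1176 - 24564) - 12687) = sqrt(1/(-23388) - 12687) = sqrt(-1/23388 - 12687) = sqrt(-296723557/23388) = I*sqrt(1734942637779)/11694 ≈ 112.64*I)
S(t) = 35 + 2*t**2 (S(t) = (t**2 + t**2) + 35 = 2*t**2 + 35 = 35 + 2*t**2)
S(d) - q = (35 + 2*34**2) - I*sqrt(1734942637779)/11694 = (35 + 2*1156) - I*sqrt(1734942637779)/11694 = (35 + 2312) - I*sqrt(1734942637779)/11694 = 2347 - I*sqrt(1734942637779)/11694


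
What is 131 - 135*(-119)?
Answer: 16196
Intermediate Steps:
131 - 135*(-119) = 131 + 16065 = 16196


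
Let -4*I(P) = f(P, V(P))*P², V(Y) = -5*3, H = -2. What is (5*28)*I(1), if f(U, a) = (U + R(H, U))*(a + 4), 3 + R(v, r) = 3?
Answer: 385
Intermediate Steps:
R(v, r) = 0 (R(v, r) = -3 + 3 = 0)
V(Y) = -15
f(U, a) = U*(4 + a) (f(U, a) = (U + 0)*(a + 4) = U*(4 + a))
I(P) = 11*P³/4 (I(P) = -P*(4 - 15)*P²/4 = -P*(-11)*P²/4 = -(-11*P)*P²/4 = -(-11)*P³/4 = 11*P³/4)
(5*28)*I(1) = (5*28)*((11/4)*1³) = 140*((11/4)*1) = 140*(11/4) = 385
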